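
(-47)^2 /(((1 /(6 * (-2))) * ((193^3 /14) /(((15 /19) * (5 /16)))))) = -0.01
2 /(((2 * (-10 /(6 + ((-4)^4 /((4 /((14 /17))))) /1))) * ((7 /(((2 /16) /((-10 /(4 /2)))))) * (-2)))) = -499 /47600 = -0.01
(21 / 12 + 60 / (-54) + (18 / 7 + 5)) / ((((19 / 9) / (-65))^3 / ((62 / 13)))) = -109749846375 / 96026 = -1142918.03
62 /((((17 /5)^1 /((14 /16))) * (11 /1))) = 1085 /748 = 1.45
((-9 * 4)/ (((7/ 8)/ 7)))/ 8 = -36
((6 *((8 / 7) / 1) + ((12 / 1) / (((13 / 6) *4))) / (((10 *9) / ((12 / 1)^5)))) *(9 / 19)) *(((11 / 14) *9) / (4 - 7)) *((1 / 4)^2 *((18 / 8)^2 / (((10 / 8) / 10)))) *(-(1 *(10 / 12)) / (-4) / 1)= -874544121 / 387296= -2258.08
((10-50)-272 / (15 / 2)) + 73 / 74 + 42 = -36941 / 1110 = -33.28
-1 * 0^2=0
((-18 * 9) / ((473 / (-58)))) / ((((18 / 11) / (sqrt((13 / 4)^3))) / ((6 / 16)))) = 10179 * sqrt(13) / 1376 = 26.67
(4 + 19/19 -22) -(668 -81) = -604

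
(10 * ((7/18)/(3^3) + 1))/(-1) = -2465/243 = -10.14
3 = 3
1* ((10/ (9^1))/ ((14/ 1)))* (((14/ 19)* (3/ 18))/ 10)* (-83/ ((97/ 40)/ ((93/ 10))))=-5146/ 16587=-0.31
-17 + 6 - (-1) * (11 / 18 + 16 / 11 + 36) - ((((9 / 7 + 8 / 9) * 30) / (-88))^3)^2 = 16740889929082907783 / 622345892187672576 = 26.90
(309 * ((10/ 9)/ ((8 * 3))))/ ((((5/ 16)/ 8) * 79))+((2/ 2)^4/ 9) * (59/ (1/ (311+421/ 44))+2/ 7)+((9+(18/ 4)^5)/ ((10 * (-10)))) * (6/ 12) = 2096.90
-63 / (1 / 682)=-42966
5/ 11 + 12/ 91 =587/ 1001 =0.59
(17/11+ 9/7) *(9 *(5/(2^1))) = 4905/77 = 63.70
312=312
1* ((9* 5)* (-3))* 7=-945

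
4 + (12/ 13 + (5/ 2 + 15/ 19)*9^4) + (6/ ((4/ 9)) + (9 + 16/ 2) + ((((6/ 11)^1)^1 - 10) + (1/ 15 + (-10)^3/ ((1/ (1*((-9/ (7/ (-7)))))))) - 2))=513768617/ 40755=12606.27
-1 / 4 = -0.25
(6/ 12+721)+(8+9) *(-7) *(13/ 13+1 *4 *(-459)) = 219086.50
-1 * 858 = -858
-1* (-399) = 399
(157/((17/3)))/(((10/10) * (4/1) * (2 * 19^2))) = 471/49096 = 0.01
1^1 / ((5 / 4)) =4 / 5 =0.80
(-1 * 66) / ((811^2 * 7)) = -0.00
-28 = -28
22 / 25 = 0.88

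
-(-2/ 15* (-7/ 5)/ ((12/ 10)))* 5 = -7/ 9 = -0.78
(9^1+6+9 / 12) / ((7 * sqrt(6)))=3 * sqrt(6) / 8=0.92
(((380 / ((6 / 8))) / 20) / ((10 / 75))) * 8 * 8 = 12160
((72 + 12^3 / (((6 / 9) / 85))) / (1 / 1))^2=48572633664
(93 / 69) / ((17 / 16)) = 496 / 391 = 1.27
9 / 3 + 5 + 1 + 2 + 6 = 17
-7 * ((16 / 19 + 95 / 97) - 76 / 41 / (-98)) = -6814247 / 528941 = -12.88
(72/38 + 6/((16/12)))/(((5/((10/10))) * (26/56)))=3402/1235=2.75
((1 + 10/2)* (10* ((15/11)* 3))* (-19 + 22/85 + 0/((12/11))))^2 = 739978448400/34969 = 21160983.97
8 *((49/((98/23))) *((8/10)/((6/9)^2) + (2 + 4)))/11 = 3588/55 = 65.24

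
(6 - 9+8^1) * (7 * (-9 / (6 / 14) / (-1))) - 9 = 726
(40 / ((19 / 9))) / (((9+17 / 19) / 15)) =1350 / 47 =28.72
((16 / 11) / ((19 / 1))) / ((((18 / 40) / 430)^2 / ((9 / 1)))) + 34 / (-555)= 218921578682 / 347985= 629112.11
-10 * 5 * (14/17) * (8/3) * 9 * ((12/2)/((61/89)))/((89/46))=-4636800/1037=-4471.36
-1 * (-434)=434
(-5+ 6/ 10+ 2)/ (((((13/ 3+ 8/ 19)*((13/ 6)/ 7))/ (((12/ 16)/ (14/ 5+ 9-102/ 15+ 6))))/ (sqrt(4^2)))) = -86184/ 193765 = -0.44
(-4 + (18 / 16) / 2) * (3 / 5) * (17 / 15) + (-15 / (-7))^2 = 8837 / 3920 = 2.25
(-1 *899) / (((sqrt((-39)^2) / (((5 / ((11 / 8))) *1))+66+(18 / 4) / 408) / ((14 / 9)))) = -17116960 / 939249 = -18.22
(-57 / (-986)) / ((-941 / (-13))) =741 / 927826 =0.00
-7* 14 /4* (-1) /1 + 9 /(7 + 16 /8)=51 /2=25.50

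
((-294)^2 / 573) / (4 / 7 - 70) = -33614 / 15471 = -2.17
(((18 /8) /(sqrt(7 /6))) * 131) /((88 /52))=161.25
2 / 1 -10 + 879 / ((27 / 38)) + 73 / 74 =819245 / 666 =1230.10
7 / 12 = 0.58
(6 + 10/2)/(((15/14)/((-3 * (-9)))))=1386/5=277.20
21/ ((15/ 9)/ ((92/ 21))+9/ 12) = 18.58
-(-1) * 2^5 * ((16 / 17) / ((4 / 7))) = 896 / 17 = 52.71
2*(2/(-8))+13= 25/2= 12.50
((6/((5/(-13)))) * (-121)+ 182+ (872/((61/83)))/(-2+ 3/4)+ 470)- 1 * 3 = 484159/305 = 1587.41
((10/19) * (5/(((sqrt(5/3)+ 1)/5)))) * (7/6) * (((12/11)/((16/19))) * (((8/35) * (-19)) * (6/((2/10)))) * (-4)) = -171000/11+ 57000 * sqrt(15)/11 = 4523.64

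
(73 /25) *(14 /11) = 1022 /275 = 3.72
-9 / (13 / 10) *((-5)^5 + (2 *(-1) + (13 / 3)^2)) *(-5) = -1398700 / 13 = -107592.31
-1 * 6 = -6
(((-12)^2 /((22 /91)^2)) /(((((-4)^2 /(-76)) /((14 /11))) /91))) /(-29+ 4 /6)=5412146922 /113135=47837.95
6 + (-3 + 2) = 5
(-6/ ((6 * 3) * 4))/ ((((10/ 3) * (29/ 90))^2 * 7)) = -243/ 23548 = -0.01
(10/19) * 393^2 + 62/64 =49424269/608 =81289.92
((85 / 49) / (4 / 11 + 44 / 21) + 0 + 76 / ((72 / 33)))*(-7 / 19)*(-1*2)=423907 / 16188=26.19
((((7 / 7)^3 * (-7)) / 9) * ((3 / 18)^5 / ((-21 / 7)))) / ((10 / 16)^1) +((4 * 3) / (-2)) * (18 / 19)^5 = -1487677345067 / 324913710780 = -4.58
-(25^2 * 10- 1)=-6249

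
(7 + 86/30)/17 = 148/255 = 0.58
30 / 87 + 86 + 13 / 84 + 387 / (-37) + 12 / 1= 7935233 / 90132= 88.04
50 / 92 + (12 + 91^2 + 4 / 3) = 1144693 / 138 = 8294.88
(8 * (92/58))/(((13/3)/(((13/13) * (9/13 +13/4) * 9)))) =509220/4901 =103.90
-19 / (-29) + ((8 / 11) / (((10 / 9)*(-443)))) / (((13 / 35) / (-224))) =2840623 / 1837121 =1.55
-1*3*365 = -1095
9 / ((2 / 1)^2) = 9 / 4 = 2.25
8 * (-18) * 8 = -1152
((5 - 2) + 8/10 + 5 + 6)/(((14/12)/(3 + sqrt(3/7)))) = 444*sqrt(21)/245 + 1332/35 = 46.36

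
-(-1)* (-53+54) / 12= 1 / 12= 0.08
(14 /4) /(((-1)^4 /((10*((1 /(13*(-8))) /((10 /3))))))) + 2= 1.90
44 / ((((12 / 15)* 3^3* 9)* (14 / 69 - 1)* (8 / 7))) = -161 / 648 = -0.25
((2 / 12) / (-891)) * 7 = -7 / 5346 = -0.00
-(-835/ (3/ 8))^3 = 298077632000/ 27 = 11039912296.30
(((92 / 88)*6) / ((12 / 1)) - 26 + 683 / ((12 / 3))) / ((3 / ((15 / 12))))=3995 / 66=60.53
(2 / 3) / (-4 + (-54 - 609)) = -2 / 2001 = -0.00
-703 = -703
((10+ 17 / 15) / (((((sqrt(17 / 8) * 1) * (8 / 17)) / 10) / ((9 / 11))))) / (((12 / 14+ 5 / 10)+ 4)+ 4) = 14.19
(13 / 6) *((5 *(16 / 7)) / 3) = 520 / 63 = 8.25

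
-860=-860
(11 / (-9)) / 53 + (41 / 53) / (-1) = -380 / 477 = -0.80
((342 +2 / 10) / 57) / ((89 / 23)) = 39353 / 25365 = 1.55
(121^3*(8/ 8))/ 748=161051/ 68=2368.40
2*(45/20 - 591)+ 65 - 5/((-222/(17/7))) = -864370/777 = -1112.45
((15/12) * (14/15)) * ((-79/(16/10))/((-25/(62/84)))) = 1.70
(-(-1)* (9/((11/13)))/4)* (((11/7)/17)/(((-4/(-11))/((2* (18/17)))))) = 11583/8092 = 1.43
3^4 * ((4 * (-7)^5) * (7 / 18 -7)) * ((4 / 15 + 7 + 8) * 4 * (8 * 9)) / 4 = 39571852924.80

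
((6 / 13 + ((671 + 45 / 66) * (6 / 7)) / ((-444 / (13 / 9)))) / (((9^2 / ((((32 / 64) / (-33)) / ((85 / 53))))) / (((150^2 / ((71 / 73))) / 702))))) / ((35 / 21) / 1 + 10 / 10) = 130021130375 / 63911620659744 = 0.00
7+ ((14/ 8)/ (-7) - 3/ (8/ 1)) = 6.38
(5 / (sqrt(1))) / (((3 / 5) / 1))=25 / 3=8.33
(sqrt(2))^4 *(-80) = -320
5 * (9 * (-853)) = -38385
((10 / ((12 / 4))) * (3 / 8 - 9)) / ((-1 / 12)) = 345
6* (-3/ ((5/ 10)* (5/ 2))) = -72/ 5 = -14.40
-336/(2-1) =-336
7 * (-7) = -49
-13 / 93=-0.14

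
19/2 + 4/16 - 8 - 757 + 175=-580.25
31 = 31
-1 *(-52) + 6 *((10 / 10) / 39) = 678 / 13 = 52.15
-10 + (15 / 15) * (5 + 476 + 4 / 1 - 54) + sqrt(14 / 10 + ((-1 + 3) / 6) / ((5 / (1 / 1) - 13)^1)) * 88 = 523.56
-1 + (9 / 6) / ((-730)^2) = -1065797 / 1065800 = -1.00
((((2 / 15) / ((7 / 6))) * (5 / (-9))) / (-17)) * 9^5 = 26244 / 119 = 220.54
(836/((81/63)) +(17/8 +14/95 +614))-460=5516423/6840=806.49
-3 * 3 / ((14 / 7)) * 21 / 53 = -189 / 106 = -1.78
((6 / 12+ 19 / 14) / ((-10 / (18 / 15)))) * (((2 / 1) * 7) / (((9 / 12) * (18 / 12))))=-208 / 75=-2.77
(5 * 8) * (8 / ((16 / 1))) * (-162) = -3240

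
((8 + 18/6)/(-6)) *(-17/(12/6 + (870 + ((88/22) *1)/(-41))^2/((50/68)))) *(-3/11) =-714425/86500489908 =-0.00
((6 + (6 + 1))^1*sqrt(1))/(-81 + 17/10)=-10/61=-0.16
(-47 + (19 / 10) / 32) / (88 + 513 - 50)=-15021 / 176320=-0.09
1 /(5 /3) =0.60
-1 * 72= -72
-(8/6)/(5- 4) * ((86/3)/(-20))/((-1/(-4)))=344/45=7.64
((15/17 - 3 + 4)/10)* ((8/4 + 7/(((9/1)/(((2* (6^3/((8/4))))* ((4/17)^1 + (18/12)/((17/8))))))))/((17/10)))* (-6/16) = -32664/4913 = -6.65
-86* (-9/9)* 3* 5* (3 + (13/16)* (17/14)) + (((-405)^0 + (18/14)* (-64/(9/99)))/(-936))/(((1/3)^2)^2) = 1085961/208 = 5220.97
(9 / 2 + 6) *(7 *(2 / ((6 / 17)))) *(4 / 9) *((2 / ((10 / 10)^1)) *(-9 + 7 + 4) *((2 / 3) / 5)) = 13328 / 135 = 98.73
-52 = -52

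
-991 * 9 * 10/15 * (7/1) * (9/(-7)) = 53514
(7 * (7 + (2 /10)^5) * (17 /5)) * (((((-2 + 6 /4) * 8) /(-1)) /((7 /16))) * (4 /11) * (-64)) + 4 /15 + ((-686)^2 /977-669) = -17953046968693 /503765625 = -35637.70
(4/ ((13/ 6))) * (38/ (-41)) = -912/ 533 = -1.71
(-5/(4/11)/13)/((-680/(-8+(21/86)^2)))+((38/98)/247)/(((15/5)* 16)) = -94710095/7688763264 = -0.01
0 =0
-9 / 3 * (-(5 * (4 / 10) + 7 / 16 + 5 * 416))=99957 / 16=6247.31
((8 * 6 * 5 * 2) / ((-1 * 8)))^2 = 3600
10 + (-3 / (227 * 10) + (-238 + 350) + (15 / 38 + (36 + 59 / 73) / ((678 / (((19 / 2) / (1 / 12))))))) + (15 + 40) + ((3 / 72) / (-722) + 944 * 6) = 948684819039337 / 162235392720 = 5847.58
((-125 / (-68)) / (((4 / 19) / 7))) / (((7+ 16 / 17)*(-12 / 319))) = -1060675 / 5184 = -204.61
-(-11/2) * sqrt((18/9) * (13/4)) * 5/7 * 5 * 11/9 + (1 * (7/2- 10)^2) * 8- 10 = 389.21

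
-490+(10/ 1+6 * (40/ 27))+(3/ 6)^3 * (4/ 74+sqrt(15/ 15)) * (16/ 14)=-1097809/ 2331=-470.96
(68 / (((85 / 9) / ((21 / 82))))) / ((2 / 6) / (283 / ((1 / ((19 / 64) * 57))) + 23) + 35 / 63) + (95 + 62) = 50612486767 / 315699385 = 160.32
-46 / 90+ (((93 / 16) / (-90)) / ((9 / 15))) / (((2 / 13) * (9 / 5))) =-23323 / 25920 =-0.90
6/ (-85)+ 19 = 1609/ 85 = 18.93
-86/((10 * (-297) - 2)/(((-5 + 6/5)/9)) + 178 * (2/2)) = -817/68561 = -0.01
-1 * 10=-10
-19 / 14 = -1.36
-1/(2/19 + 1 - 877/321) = 6099/9922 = 0.61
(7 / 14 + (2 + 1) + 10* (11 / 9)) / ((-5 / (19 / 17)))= -5377 / 1530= -3.51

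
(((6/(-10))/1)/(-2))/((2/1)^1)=3/20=0.15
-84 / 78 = -14 / 13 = -1.08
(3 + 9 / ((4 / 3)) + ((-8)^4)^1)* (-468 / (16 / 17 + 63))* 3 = -97996041 / 1087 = -90152.75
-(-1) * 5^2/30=5/6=0.83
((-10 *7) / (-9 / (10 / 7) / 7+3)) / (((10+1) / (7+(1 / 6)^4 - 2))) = -162025 / 10692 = -15.15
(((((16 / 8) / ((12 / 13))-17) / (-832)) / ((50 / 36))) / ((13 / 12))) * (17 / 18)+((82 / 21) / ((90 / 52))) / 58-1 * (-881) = 652885604593 / 741031200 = 881.05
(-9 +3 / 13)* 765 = -87210 / 13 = -6708.46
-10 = -10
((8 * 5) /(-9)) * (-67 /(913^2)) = 2680 /7502121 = 0.00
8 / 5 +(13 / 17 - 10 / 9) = 959 / 765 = 1.25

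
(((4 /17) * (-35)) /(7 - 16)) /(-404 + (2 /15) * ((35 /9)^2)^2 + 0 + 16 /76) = -415530 /169518203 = -0.00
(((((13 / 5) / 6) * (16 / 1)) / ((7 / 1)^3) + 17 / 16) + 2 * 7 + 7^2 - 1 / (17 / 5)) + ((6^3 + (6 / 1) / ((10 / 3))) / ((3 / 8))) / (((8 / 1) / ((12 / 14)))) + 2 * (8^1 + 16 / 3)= 14244791 / 93296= 152.68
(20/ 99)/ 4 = 5/ 99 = 0.05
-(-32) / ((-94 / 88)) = -1408 / 47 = -29.96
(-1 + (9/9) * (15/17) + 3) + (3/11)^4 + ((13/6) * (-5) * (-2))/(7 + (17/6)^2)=583002886/134653277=4.33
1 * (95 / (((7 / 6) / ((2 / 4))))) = 40.71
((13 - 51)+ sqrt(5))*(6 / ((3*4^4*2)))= -19 / 128+ sqrt(5) / 256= -0.14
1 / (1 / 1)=1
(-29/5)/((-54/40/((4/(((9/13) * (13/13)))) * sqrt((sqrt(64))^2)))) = 48256/243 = 198.58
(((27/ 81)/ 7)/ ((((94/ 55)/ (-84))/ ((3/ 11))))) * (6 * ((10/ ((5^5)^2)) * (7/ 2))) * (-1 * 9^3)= 183708/ 18359375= 0.01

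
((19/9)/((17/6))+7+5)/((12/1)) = 325/306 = 1.06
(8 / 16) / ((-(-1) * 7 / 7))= 1 / 2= 0.50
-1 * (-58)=58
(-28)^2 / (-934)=-392 / 467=-0.84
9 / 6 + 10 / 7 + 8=153 / 14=10.93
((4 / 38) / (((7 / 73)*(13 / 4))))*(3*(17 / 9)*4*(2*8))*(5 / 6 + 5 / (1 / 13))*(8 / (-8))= -125489920 / 15561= -8064.39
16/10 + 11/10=2.70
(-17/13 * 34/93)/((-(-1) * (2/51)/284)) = -1395292/403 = -3462.26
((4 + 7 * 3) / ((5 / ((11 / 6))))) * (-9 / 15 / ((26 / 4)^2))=-22 / 169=-0.13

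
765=765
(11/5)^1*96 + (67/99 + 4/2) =105869/495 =213.88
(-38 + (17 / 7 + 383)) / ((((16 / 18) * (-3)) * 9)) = -304 / 21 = -14.48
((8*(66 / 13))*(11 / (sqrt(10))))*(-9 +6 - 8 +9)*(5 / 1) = -5808*sqrt(10) / 13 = -1412.81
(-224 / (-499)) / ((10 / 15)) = 336 / 499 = 0.67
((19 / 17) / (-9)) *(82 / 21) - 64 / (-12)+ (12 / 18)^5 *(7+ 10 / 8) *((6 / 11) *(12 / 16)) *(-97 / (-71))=1244554 / 228123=5.46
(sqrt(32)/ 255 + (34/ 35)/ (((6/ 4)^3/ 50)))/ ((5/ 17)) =4*sqrt(2)/ 75 + 9248/ 189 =49.01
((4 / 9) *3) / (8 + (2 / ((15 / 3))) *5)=2 / 15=0.13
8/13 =0.62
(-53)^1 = -53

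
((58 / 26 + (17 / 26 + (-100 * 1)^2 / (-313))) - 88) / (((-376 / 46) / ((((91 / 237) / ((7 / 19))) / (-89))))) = -0.17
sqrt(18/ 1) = 3*sqrt(2) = 4.24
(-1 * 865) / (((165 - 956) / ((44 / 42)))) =19030 / 16611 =1.15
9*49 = 441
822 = 822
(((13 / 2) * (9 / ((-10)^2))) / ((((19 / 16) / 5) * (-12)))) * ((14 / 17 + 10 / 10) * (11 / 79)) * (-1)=13299 / 255170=0.05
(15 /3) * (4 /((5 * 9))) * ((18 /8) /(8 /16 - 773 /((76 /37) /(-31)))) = 76 /886669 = 0.00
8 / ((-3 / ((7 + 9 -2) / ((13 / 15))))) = -560 / 13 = -43.08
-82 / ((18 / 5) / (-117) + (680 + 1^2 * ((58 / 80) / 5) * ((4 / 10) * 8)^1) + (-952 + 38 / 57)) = 0.30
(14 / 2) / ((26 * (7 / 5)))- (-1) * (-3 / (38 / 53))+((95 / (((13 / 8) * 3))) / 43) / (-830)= -10558546 / 2644629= -3.99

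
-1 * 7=-7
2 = 2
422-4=418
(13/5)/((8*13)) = 1/40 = 0.02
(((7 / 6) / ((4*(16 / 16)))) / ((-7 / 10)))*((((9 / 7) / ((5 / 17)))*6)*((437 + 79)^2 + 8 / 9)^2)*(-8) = 390477161691392 / 63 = 6198050185577.65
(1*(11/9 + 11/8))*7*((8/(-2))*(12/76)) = -1309/114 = -11.48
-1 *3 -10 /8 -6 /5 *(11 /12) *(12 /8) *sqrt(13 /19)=-17 /4 -33 *sqrt(247) /380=-5.61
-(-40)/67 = 0.60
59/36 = 1.64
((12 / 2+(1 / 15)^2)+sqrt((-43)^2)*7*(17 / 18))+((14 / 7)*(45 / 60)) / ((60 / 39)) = 524263 / 1800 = 291.26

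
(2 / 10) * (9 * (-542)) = -975.60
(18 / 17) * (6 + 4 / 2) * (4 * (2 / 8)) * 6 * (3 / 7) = 2592 / 119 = 21.78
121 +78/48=981/8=122.62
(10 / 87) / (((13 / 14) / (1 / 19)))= 140 / 21489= 0.01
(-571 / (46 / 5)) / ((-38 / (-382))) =-545305 / 874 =-623.92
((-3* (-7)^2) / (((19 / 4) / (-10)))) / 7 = 840 / 19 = 44.21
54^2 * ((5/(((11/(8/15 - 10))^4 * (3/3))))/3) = 4879042752/1830125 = 2665.96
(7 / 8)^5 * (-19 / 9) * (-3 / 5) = 0.65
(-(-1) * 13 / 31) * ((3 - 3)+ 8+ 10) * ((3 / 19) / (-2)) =-351 / 589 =-0.60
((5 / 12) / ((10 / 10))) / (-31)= -5 / 372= -0.01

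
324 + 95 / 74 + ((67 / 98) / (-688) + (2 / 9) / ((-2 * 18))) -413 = -17726240095 / 202069728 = -87.72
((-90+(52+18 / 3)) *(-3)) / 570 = 16 / 95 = 0.17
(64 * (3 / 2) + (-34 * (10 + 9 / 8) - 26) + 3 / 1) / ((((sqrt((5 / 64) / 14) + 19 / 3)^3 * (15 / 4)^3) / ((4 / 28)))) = -1252307483492352 / 384398504669040125 + 5294449115136 * sqrt(70) / 384398504669040125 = -0.00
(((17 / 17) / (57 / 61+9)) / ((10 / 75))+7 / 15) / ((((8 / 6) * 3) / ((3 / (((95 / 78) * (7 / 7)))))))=288717 / 383800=0.75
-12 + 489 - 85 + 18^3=6224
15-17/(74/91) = -437/74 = -5.91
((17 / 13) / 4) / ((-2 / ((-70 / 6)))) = 595 / 312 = 1.91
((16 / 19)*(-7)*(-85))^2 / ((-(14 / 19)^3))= -627542.86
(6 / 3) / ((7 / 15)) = 30 / 7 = 4.29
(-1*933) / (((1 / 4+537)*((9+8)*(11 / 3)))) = -11196 / 401863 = -0.03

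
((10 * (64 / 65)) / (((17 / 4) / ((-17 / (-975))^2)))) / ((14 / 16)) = 69632 / 86506875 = 0.00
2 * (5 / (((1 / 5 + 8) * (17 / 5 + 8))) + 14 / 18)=11656 / 7011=1.66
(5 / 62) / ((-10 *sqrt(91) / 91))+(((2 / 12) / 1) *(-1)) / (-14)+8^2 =63.93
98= 98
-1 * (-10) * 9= 90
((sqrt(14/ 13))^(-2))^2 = 169/ 196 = 0.86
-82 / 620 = -41 / 310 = -0.13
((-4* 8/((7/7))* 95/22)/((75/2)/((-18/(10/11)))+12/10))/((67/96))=4377600/15343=285.32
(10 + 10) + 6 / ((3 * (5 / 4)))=108 / 5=21.60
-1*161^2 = -25921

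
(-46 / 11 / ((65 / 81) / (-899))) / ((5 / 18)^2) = 1085294376 / 17875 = 60715.77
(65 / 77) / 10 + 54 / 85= 9421 / 13090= 0.72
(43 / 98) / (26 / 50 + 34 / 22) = 11825 / 55664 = 0.21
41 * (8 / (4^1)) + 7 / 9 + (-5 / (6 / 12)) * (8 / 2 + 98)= -8435 / 9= -937.22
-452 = -452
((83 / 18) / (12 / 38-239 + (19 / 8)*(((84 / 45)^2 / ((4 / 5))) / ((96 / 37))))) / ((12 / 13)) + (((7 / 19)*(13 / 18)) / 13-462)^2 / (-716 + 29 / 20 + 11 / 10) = -4809212884543948975 / 16075377328407903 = -299.17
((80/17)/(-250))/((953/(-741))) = 5928/405025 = 0.01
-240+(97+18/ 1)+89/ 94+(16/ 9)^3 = -8115845/ 68526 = -118.43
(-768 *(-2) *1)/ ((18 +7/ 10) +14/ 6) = 46080/ 631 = 73.03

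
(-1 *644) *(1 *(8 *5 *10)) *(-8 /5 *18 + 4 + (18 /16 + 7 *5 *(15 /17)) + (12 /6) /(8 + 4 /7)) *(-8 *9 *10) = 23460662400 /17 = 1380038964.71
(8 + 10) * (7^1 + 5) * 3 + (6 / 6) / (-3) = 1943 / 3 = 647.67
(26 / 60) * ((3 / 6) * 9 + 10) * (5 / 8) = 377 / 96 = 3.93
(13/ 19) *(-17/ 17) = -13/ 19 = -0.68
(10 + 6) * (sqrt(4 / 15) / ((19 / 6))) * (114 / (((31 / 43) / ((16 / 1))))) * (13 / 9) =1144832 * sqrt(15) / 465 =9535.30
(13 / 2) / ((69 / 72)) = 156 / 23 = 6.78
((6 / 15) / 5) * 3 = 6 / 25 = 0.24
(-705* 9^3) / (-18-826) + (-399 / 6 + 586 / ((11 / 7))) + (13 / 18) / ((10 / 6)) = 915.78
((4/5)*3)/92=3/115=0.03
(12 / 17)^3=0.35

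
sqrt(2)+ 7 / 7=1+ sqrt(2)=2.41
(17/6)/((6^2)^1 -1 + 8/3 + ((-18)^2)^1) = 17/2170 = 0.01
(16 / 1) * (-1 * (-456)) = 7296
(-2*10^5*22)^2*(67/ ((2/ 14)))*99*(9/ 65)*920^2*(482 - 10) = 646403275877990400000000000/ 13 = 49723328913691569230769230.00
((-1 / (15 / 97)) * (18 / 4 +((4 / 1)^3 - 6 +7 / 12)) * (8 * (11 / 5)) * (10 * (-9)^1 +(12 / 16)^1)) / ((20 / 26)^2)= 16244036809 / 15000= 1082935.79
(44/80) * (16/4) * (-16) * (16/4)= -704/5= -140.80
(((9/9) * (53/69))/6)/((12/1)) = 53/4968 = 0.01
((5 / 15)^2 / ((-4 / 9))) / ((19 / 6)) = -3 / 38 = -0.08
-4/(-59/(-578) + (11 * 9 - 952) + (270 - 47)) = 2312/364081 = 0.01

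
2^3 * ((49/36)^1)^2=2401/162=14.82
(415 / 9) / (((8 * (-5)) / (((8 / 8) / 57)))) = -83 / 4104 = -0.02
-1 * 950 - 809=-1759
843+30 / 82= 34578 / 41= 843.37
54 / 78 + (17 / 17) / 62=571 / 806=0.71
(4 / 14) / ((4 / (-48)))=-24 / 7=-3.43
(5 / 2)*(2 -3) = -5 / 2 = -2.50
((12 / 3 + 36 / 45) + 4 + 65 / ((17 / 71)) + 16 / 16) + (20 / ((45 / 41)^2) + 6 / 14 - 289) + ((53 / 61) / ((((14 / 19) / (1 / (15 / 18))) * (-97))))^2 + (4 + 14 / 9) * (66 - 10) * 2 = 37296069994534837 / 59057242837425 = 631.52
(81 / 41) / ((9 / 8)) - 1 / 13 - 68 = -35349 / 533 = -66.32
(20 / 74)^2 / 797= 100 / 1091093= 0.00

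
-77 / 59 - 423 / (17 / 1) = -26266 / 1003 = -26.19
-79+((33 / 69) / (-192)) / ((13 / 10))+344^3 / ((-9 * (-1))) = 389483360699 / 86112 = 4522985.89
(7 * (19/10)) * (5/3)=133/6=22.17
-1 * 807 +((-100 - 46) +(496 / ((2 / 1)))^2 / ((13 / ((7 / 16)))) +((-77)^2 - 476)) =85408 / 13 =6569.85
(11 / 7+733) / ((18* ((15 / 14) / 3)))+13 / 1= 127.27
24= 24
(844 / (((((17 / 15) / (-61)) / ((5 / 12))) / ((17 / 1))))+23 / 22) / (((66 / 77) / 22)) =-49553189 / 6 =-8258864.83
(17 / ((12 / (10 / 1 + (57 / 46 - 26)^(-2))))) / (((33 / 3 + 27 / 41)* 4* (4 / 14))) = 1861959281 / 1750925472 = 1.06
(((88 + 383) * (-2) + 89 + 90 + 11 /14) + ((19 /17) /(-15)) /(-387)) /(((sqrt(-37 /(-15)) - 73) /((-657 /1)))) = -5611796009401 /817676132 - 76873917937 * sqrt(555) /12265141980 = -7010.76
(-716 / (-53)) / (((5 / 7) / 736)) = 3688832 / 265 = 13920.12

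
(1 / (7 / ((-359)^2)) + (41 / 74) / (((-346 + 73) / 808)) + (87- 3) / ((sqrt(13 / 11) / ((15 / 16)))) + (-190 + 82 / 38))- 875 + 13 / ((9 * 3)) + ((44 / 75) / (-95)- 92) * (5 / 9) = 315 * sqrt(143) / 52 + 746891689652 / 43181775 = 17368.90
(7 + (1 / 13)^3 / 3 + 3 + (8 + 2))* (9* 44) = 17400372 / 2197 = 7920.06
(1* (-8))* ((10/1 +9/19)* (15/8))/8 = -2985/152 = -19.64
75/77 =0.97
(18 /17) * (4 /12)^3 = 2 /51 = 0.04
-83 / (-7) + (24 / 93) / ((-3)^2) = 11.89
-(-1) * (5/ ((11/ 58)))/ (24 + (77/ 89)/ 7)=25810/ 23617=1.09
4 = 4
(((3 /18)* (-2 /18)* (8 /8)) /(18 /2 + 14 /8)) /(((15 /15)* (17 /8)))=-16 /19737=-0.00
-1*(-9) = 9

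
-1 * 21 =-21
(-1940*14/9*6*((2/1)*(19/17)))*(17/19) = -108640/3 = -36213.33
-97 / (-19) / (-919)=-97 / 17461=-0.01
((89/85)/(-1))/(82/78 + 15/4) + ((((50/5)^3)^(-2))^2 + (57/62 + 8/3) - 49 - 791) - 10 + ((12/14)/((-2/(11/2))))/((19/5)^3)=-6876876648634591877784829/8122215171000000000000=-846.68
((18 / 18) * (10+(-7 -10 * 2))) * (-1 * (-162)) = -2754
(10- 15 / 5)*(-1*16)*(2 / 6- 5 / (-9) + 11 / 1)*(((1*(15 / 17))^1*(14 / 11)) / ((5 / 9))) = -503328 / 187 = -2691.59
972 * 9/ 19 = 460.42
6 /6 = 1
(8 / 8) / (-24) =-1 / 24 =-0.04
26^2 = 676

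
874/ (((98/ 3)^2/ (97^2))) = 37005597/ 4802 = 7706.29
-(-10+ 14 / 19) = 176 / 19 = 9.26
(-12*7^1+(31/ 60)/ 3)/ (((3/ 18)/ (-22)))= 165979/ 15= 11065.27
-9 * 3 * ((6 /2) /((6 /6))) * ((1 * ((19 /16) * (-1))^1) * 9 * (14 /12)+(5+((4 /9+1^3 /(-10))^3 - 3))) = 30407711 /36000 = 844.66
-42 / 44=-21 / 22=-0.95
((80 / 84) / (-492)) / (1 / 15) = -25 / 861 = -0.03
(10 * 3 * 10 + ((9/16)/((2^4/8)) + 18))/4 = 10185/128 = 79.57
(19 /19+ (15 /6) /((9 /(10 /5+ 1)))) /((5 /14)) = 5.13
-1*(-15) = 15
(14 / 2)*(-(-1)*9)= 63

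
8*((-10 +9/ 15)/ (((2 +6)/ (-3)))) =141/ 5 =28.20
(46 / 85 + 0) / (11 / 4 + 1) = 184 / 1275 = 0.14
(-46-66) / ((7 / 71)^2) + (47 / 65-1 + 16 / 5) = -1048262 / 91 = -11519.36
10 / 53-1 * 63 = -3329 / 53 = -62.81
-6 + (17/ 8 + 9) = 41/ 8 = 5.12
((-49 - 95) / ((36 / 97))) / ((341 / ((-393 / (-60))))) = -12707 / 1705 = -7.45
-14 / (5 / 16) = -224 / 5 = -44.80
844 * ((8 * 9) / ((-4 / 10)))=-151920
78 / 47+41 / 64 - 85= -248761 / 3008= -82.70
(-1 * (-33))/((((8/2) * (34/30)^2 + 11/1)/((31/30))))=15345/7262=2.11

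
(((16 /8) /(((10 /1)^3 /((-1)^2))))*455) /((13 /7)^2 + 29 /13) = 57967 /361800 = 0.16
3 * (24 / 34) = 36 / 17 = 2.12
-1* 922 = -922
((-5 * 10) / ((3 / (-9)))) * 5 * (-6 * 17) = -76500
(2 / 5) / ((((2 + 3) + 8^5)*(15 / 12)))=8 / 819325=0.00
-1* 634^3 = -254840104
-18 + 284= 266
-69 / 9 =-23 / 3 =-7.67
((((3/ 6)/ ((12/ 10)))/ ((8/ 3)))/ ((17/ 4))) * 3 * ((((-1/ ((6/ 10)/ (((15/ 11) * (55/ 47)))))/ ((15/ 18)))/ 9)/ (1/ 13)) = -1625/ 3196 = -0.51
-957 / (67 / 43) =-41151 / 67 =-614.19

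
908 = 908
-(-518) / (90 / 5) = 259 / 9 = 28.78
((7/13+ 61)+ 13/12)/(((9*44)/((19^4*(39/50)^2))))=16550376037/1320000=12538.16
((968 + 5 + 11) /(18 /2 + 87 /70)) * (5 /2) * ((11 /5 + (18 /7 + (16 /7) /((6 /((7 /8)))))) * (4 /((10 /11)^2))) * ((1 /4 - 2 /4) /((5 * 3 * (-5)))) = 5318192 /268875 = 19.78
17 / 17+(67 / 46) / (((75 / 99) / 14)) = 16052 / 575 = 27.92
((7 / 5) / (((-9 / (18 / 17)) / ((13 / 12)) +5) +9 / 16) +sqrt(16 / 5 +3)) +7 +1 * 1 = sqrt(155) / 5 +17544 / 2375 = 9.88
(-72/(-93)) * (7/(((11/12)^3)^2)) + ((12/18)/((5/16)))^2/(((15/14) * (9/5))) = 3834805323776/333629225325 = 11.49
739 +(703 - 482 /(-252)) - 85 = 171223 /126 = 1358.91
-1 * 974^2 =-948676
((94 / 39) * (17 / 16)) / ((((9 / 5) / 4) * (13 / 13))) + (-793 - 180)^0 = 4697 / 702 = 6.69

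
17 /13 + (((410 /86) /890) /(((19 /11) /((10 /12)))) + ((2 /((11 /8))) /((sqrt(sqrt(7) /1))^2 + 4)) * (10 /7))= 5853187817 /2620285668-160 * sqrt(7) /693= 1.62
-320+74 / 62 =-9883 / 31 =-318.81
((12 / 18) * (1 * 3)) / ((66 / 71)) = 71 / 33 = 2.15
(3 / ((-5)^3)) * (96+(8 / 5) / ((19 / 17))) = -27768 / 11875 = -2.34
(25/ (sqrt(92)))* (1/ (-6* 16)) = -25* sqrt(23)/ 4416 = -0.03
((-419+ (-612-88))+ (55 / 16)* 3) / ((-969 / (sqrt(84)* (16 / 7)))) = 11826* sqrt(21) / 2261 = 23.97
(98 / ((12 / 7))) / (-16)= -343 / 96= -3.57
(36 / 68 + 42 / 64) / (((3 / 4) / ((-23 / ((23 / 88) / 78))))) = -184470 / 17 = -10851.18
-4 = -4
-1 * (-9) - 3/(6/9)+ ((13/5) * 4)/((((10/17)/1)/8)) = 7297/50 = 145.94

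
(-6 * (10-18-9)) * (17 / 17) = 102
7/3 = 2.33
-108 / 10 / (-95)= 54 / 475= 0.11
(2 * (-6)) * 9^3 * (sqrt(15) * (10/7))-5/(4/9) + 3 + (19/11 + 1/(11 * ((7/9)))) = -87480 * sqrt(15)/7-1973/308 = -48407.63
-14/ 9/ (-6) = 7/ 27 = 0.26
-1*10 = -10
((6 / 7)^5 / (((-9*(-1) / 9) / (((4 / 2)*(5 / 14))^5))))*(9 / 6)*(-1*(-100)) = 3645000000 / 282475249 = 12.90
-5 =-5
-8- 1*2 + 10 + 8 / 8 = 1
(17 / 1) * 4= 68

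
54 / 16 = 3.38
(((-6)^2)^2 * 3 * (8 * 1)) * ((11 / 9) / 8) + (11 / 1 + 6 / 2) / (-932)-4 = 2212561 / 466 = 4747.98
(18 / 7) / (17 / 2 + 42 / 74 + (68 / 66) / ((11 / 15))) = 17908 / 72933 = 0.25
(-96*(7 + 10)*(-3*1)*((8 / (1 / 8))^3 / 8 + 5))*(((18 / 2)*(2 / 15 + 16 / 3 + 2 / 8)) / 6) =6879577068 / 5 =1375915413.60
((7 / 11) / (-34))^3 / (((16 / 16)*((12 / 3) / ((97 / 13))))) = -33271 / 2720308448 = -0.00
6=6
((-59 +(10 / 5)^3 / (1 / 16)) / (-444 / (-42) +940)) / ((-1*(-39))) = 161 / 86502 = 0.00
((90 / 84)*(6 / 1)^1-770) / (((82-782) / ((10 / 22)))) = 1069 / 2156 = 0.50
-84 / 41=-2.05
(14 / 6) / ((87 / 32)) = 0.86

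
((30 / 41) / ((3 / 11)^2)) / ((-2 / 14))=-8470 / 123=-68.86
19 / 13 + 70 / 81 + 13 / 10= 38179 / 10530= 3.63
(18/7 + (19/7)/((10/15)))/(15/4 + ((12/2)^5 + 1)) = 186/217861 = 0.00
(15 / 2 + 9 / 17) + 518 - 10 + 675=40495 / 34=1191.03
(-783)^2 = 613089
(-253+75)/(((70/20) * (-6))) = 178/21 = 8.48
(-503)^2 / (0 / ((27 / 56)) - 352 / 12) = -759027 / 88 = -8625.31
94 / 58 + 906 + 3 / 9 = 78992 / 87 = 907.95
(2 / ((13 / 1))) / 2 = 1 / 13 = 0.08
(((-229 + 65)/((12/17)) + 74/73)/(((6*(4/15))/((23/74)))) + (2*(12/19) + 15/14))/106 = -734573701/1827777504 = -0.40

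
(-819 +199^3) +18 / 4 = 15759569 / 2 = 7879784.50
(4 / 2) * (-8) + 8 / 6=-44 / 3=-14.67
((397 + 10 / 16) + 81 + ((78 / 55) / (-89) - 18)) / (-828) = -784237 / 1409760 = -0.56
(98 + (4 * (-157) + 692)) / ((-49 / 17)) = -2754 / 49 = -56.20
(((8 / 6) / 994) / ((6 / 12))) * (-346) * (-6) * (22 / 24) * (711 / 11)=164004 / 497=329.99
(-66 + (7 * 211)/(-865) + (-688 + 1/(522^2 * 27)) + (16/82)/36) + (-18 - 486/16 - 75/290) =-419732002351547/521836833240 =-804.34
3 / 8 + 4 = 35 / 8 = 4.38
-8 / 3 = -2.67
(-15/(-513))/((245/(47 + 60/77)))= 0.01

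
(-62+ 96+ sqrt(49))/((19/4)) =164/19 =8.63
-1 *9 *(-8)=72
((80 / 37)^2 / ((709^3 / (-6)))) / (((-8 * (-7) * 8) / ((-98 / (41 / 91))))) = 764400 / 20004422130941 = 0.00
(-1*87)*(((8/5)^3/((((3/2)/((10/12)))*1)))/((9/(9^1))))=-14848/75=-197.97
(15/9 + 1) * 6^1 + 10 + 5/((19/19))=31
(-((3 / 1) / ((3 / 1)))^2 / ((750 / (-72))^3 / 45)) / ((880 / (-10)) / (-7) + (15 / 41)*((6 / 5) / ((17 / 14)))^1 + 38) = 0.00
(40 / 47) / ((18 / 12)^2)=160 / 423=0.38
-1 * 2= -2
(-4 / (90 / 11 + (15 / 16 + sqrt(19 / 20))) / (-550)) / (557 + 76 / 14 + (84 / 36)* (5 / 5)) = 53928 / 37753312385 - 14784* sqrt(95) / 943832809625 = 0.00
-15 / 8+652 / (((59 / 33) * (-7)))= -178323 / 3304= -53.97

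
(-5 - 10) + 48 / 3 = 1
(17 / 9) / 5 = 0.38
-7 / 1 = -7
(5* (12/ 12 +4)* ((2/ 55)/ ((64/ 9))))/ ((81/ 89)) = 445/ 3168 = 0.14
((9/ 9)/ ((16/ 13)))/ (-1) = -13/ 16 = -0.81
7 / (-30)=-7 / 30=-0.23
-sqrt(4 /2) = -sqrt(2) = -1.41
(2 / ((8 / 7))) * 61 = 427 / 4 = 106.75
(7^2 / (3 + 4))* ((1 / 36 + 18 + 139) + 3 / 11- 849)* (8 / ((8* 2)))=-1917391 / 792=-2420.95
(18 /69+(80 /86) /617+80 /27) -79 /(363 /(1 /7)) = 44575635551 /13954961097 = 3.19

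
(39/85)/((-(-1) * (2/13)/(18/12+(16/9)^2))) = 25519/1836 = 13.90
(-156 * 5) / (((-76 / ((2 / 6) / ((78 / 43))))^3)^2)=-31606815245 / 202792598345271119118336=-0.00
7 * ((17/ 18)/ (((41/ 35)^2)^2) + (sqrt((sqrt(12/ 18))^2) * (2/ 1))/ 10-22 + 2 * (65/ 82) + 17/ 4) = -11153554223/ 101727396 + 7 * sqrt(6)/ 15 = -108.50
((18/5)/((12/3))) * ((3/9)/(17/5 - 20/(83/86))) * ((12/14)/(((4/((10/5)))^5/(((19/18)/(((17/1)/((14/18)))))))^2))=-29963/886249009152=-0.00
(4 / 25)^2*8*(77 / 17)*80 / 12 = 39424 / 6375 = 6.18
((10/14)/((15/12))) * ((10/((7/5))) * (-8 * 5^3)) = -200000/49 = -4081.63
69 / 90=23 / 30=0.77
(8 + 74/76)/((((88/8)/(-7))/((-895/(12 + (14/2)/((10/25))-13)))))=194215/627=309.75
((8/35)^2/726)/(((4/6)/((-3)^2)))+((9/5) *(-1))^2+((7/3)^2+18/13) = 174637756/17342325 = 10.07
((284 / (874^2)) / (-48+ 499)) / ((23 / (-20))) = -1420 / 1980921437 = -0.00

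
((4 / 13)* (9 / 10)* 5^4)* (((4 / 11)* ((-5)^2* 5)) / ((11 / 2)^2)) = 4500000 / 17303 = 260.07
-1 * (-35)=35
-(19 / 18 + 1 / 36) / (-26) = 1 / 24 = 0.04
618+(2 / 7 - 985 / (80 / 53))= -3839 / 112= -34.28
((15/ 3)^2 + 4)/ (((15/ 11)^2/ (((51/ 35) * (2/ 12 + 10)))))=3638833/ 15750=231.04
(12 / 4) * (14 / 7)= 6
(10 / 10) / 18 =1 / 18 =0.06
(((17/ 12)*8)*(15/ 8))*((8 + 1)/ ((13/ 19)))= 14535/ 52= 279.52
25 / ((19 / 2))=50 / 19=2.63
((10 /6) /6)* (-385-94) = -2395 /18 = -133.06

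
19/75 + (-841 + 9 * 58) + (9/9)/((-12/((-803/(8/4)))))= -285.29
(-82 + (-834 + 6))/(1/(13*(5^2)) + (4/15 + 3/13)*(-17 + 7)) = 887250/4847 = 183.05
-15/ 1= -15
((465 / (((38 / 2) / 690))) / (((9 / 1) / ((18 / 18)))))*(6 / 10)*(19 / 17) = 21390 / 17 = 1258.24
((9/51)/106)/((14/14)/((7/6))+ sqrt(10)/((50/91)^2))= -39375000/3007243453189+ 152163375*sqrt(10)/3007243453189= 0.00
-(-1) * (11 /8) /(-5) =-11 /40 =-0.28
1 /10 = 0.10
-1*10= -10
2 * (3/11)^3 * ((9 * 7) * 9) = 30618/1331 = 23.00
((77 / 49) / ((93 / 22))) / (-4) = -121 / 1302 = -0.09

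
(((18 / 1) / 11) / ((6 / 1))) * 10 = 30 / 11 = 2.73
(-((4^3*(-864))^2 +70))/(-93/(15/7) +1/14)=214035338020/3033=70568855.27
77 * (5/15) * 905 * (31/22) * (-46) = -4516855/3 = -1505618.33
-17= -17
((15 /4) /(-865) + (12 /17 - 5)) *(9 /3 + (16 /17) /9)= -24019325 /1799892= -13.34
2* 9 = 18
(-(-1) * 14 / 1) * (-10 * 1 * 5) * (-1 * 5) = 3500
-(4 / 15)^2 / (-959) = 16 / 215775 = 0.00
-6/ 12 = -1/ 2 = -0.50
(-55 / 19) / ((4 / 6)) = -165 / 38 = -4.34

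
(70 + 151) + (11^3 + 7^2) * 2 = 2981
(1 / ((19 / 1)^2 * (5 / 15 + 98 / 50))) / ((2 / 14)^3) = 25725 / 62092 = 0.41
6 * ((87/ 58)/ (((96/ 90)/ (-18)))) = -1215/ 8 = -151.88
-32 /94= -0.34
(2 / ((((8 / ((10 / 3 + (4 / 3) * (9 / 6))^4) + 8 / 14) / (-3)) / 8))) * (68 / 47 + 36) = -968884224 / 313349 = -3092.03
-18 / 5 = -3.60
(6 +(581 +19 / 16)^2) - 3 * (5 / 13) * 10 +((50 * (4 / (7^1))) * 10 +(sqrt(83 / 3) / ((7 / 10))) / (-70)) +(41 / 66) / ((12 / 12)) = 260783850451 / 768768 - sqrt(249) / 147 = 339222.97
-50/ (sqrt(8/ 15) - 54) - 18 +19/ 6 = -912287/ 65598 +25 * sqrt(30)/ 10933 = -13.89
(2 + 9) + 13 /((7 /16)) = 285 /7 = 40.71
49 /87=0.56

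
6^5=7776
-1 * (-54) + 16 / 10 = 278 / 5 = 55.60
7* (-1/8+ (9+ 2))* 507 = 308763/8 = 38595.38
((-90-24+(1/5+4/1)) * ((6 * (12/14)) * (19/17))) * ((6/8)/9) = -31293/595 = -52.59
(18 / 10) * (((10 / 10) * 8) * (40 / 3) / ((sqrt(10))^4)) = 48 / 25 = 1.92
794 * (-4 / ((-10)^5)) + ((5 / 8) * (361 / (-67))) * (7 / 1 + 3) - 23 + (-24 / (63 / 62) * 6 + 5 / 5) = -578505341 / 2931250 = -197.36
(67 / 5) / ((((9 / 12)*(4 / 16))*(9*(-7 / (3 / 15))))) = -1072 / 4725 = -0.23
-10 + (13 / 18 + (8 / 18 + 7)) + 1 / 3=-3 / 2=-1.50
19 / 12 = 1.58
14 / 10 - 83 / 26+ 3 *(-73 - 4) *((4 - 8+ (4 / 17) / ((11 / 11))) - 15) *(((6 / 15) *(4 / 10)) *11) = 84280411 / 11050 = 7627.19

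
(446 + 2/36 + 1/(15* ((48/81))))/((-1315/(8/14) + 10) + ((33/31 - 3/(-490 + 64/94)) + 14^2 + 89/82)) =-1565003593063/7341851505420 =-0.21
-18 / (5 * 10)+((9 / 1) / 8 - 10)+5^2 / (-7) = -17929 / 1400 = -12.81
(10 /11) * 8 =80 /11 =7.27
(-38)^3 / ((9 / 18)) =-109744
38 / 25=1.52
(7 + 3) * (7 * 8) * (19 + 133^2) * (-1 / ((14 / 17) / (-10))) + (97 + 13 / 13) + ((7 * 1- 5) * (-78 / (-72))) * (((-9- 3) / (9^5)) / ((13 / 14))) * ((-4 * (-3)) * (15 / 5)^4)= 120414497.54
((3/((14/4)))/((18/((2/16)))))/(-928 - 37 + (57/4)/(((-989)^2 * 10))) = -4890605/792864881403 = -0.00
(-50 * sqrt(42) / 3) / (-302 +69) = 50 * sqrt(42) / 699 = 0.46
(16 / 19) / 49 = 16 / 931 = 0.02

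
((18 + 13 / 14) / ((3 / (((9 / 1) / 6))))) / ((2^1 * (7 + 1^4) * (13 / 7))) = 265 / 832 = 0.32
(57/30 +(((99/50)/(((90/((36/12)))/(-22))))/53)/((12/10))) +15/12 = 8287/2650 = 3.13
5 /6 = 0.83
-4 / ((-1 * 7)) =4 / 7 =0.57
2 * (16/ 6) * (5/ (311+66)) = 80/ 1131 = 0.07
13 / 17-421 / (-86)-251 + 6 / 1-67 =-447869 / 1462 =-306.34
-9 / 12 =-3 / 4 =-0.75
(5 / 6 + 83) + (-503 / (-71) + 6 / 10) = 91.52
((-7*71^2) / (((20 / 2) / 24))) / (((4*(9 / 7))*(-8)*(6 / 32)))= 494018 / 45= 10978.18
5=5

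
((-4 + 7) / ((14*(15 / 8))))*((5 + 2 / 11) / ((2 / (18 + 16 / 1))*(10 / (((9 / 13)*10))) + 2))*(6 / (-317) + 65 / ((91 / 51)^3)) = 3.24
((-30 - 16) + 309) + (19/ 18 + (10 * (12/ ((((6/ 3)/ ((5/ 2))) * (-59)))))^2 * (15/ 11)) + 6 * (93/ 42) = 286.16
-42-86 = -128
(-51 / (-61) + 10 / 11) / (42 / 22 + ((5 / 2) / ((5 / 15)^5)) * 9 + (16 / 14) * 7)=2342 / 7350683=0.00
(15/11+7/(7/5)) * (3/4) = 105/22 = 4.77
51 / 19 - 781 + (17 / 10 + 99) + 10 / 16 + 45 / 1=-631.99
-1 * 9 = -9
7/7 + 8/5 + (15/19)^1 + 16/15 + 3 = 425/57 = 7.46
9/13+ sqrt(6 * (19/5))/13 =sqrt(570)/65+ 9/13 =1.06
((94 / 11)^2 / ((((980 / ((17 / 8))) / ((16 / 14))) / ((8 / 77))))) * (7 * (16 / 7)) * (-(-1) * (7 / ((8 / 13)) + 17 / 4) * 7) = 15021200 / 456533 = 32.90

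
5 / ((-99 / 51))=-85 / 33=-2.58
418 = 418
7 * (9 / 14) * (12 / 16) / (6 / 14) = 63 / 8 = 7.88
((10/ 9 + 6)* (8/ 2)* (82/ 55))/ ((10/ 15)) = 10496/ 165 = 63.61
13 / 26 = 1 / 2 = 0.50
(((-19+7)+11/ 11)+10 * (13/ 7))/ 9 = 53/ 63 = 0.84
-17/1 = -17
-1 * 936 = -936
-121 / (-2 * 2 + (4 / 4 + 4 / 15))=1815 / 41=44.27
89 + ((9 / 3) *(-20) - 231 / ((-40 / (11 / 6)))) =3167 / 80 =39.59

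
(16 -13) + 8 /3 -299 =-880 /3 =-293.33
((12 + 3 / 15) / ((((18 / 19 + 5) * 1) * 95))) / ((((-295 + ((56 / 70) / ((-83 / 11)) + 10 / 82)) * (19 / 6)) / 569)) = -354344181 / 26940309095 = -0.01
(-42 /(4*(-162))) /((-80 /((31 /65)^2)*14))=-961 /73008000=-0.00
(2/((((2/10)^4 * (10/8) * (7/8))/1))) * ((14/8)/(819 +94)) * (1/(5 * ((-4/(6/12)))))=-50/913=-0.05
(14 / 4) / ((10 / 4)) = 7 / 5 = 1.40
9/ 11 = 0.82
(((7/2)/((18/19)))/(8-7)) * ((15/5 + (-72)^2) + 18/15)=1150051/60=19167.52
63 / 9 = 7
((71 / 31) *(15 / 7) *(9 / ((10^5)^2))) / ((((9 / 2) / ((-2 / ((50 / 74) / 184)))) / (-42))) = 543789 / 24218750000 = 0.00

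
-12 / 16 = -3 / 4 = -0.75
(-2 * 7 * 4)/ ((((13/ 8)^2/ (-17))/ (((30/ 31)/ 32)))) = 57120/ 5239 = 10.90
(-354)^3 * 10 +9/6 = -887237277/2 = -443618638.50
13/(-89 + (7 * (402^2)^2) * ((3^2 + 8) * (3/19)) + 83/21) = 5187/195790548527618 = 0.00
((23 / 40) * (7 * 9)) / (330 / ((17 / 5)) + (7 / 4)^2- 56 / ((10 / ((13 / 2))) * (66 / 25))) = 1625778 / 3874645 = 0.42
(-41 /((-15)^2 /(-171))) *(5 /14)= 779 /70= 11.13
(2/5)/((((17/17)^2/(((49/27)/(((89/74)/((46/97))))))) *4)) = 83398/1165455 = 0.07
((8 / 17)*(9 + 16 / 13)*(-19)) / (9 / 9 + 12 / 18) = -60648 / 1105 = -54.89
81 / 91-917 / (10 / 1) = -82637 / 910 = -90.81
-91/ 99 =-0.92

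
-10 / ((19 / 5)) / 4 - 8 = -329 / 38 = -8.66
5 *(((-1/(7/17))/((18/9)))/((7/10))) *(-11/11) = 425/49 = 8.67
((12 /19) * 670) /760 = 201 /361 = 0.56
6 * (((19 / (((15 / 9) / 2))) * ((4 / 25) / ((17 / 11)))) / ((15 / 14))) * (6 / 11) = 76608 / 10625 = 7.21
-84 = -84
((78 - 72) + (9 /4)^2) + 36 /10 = 1173 /80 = 14.66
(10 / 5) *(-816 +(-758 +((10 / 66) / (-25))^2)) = -85704298 / 27225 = -3148.00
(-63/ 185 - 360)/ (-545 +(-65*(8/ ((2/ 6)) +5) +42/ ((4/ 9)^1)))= 4938/ 32005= 0.15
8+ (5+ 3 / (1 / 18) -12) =55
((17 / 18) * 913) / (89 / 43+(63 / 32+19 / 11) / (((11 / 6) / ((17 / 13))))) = 8398599352 / 45837405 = 183.23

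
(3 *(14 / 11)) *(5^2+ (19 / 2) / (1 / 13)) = 567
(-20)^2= 400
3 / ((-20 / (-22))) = 33 / 10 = 3.30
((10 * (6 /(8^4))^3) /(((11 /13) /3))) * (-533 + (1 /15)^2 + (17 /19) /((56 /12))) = -3730932153 /62835371540480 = -0.00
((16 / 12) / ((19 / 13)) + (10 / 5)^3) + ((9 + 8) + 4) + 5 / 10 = 3467 / 114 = 30.41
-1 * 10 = -10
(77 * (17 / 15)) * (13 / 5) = 17017 / 75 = 226.89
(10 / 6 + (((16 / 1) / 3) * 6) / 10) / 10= 73 / 150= 0.49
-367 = -367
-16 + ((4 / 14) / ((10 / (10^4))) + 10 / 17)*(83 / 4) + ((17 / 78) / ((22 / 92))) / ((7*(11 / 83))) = 5925.76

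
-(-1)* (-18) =-18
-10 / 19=-0.53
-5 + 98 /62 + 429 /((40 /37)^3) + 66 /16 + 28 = 730586247 /1984000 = 368.24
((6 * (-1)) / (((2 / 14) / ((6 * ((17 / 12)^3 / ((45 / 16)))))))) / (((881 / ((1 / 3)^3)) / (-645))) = 1478813 / 214083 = 6.91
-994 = -994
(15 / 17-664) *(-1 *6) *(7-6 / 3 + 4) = 608742 / 17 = 35808.35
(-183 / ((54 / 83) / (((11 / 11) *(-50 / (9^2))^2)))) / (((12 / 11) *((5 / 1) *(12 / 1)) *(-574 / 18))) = 6961625 / 135576504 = 0.05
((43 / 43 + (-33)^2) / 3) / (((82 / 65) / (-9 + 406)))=14063725 / 123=114339.23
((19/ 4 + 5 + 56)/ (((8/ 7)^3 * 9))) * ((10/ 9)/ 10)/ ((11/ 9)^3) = 811881/ 2725888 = 0.30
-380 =-380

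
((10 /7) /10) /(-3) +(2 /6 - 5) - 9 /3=-54 /7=-7.71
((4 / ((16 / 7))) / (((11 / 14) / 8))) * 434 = 85064 / 11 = 7733.09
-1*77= -77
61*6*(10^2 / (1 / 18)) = 658800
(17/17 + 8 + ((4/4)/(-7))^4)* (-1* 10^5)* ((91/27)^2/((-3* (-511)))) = -365209000000/54760293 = -6669.23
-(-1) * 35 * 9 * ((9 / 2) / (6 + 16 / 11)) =31185 / 164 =190.15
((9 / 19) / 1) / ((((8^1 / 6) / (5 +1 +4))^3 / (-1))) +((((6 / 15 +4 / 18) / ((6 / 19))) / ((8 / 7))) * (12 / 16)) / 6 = -16384811 / 82080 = -199.62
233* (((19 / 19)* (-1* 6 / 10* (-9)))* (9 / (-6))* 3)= -56619 / 10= -5661.90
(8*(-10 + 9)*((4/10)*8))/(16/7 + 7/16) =-14336/1525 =-9.40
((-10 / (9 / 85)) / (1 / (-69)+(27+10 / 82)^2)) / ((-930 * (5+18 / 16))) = 309304 / 13722443973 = 0.00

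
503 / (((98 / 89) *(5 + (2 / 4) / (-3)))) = 134301 / 1421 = 94.51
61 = 61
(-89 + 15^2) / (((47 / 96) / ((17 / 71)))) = 221952 / 3337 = 66.51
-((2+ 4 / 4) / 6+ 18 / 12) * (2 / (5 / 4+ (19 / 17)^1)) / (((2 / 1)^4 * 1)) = -17 / 161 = -0.11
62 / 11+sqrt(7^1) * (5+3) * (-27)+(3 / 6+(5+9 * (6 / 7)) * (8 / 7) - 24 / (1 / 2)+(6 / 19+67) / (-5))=-216 * sqrt(7) - 4177937 / 102410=-612.28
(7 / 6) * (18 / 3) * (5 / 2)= 17.50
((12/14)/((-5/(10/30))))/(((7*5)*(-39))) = 2/47775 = 0.00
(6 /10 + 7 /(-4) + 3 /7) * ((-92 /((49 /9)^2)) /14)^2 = -350547669 /9886633715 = -0.04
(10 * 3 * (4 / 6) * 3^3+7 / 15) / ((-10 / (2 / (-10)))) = 10.81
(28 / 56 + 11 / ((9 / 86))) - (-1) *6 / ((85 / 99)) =172277 / 1530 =112.60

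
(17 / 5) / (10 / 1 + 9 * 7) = 17 / 365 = 0.05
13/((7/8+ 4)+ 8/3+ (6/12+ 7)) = 312/361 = 0.86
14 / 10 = 7 / 5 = 1.40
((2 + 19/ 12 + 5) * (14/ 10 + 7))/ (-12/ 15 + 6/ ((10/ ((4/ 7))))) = -5047/ 32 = -157.72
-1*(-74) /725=74 /725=0.10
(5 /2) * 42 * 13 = 1365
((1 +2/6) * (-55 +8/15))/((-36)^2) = -817/14580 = -0.06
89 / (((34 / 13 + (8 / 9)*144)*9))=1157 / 15282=0.08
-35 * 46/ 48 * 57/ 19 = -805/ 8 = -100.62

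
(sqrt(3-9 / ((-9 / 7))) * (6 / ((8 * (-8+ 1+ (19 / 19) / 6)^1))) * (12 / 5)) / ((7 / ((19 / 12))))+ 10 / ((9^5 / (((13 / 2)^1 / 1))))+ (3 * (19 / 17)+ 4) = 7.17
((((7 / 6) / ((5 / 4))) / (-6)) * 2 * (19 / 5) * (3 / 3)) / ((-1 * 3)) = 266 / 675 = 0.39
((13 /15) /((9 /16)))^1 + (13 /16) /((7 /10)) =20423 /7560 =2.70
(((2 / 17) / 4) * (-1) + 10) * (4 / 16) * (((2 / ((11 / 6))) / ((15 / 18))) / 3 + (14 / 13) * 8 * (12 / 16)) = 17.19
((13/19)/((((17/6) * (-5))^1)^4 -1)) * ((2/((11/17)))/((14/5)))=110160/5874432179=0.00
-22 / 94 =-11 / 47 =-0.23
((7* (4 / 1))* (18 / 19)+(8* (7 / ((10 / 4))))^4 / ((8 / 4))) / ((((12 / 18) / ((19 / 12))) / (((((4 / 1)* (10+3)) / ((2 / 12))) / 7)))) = 8330168184 / 625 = 13328269.09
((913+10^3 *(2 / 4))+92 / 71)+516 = 137051 / 71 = 1930.30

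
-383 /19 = -20.16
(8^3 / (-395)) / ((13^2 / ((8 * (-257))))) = 1052672 / 66755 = 15.77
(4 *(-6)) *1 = -24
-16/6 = -8/3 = -2.67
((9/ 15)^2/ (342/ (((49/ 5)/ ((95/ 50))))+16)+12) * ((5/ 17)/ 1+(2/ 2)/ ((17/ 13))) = 21786138/ 1714025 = 12.71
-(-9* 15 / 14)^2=-18225 / 196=-92.98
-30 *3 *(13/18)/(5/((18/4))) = -117/2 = -58.50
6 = 6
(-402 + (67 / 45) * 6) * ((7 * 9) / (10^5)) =-15477 / 62500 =-0.25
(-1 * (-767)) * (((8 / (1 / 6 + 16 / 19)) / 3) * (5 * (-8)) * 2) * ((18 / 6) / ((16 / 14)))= -425785.04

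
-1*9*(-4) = 36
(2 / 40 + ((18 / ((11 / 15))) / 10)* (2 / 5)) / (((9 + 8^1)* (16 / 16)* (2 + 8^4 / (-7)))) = -1589 / 15266680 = -0.00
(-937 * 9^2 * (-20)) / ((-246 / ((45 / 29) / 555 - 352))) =95552552070 / 43993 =2171994.46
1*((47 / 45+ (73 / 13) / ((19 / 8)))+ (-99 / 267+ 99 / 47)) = 239184587 / 46494045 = 5.14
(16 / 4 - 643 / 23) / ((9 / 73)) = -40223 / 207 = -194.31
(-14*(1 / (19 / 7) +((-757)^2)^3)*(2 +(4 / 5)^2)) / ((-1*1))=3303701870070105816312 / 475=6955161831726538560.66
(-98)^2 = 9604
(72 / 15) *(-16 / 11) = -384 / 55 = -6.98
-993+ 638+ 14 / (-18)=-3202 / 9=-355.78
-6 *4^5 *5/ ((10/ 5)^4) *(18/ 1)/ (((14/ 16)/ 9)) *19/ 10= -4727808/ 7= -675401.14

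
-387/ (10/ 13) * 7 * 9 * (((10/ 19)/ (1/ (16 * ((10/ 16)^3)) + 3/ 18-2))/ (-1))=-2612250/ 247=-10575.91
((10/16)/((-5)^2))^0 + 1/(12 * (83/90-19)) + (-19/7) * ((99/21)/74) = 2426089/2949751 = 0.82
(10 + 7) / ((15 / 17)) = 289 / 15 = 19.27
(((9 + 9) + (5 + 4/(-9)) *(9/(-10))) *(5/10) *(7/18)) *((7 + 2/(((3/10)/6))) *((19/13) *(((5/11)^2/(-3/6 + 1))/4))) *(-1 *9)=-4344445/25168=-172.62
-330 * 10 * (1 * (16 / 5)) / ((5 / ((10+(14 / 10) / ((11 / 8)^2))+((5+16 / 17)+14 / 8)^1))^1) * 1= -38927.69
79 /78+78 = 6163 /78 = 79.01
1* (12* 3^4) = 972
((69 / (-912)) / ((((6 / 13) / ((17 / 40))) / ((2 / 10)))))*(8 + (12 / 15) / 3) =-157573 / 1368000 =-0.12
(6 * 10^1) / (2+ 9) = 60 / 11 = 5.45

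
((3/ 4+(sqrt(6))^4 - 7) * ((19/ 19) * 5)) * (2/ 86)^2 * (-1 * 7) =-4165/ 7396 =-0.56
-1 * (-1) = 1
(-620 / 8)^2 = 24025 / 4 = 6006.25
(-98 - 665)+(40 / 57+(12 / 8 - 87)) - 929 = -202555 / 114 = -1776.80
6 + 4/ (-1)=2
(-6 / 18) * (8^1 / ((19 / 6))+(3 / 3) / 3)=-0.95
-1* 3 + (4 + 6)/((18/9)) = 2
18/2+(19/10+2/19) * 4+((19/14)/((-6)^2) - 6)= 529493/47880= 11.06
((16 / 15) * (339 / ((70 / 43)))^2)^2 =2139626175.50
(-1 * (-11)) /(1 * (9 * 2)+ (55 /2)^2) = 44 /3097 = 0.01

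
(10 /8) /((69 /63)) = 105 /92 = 1.14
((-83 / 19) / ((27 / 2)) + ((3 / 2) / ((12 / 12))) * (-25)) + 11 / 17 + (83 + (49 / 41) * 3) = 35333347 / 715122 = 49.41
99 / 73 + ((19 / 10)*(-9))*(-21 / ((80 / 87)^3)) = 173128831929 / 373760000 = 463.21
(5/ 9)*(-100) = -500/ 9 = -55.56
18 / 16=9 / 8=1.12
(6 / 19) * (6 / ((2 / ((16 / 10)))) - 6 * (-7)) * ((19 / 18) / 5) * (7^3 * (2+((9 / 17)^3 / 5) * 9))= 1489957014 / 614125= 2426.15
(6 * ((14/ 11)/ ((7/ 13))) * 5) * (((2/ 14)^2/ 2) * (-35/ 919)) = -1950/ 70763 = -0.03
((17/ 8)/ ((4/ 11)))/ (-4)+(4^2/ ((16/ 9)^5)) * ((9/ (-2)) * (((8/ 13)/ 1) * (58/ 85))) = -28636429/ 9052160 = -3.16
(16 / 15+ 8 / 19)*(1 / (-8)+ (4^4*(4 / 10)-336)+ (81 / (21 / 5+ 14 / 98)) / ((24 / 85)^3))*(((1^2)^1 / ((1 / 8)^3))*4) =49071333236 / 27075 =1812422.28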